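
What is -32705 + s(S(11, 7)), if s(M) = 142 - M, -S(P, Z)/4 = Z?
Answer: -32535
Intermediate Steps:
S(P, Z) = -4*Z
-32705 + s(S(11, 7)) = -32705 + (142 - (-4)*7) = -32705 + (142 - 1*(-28)) = -32705 + (142 + 28) = -32705 + 170 = -32535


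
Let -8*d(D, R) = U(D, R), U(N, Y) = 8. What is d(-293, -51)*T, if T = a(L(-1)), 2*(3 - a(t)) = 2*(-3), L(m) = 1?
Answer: -6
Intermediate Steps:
d(D, R) = -1 (d(D, R) = -⅛*8 = -1)
a(t) = 6 (a(t) = 3 - (-3) = 3 - ½*(-6) = 3 + 3 = 6)
T = 6
d(-293, -51)*T = -1*6 = -6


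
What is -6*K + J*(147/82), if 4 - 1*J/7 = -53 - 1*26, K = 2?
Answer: 84423/82 ≈ 1029.5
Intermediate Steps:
J = 581 (J = 28 - 7*(-53 - 1*26) = 28 - 7*(-53 - 26) = 28 - 7*(-79) = 28 + 553 = 581)
-6*K + J*(147/82) = -6*2 + 581*(147/82) = -12 + 581*(147*(1/82)) = -12 + 581*(147/82) = -12 + 85407/82 = 84423/82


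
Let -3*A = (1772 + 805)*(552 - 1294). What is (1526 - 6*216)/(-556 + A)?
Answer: 115/318411 ≈ 0.00036117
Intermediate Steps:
A = 637378 (A = -(1772 + 805)*(552 - 1294)/3 = -859*(-742) = -1/3*(-1912134) = 637378)
(1526 - 6*216)/(-556 + A) = (1526 - 6*216)/(-556 + 637378) = (1526 - 1296)/636822 = 230*(1/636822) = 115/318411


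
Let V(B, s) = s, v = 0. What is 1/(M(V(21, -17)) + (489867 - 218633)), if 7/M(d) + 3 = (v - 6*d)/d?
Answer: 9/2441099 ≈ 3.6869e-6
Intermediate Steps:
M(d) = -7/9 (M(d) = 7/(-3 + (0 - 6*d)/d) = 7/(-3 + (-6*d)/d) = 7/(-3 - 6) = 7/(-9) = 7*(-1/9) = -7/9)
1/(M(V(21, -17)) + (489867 - 218633)) = 1/(-7/9 + (489867 - 218633)) = 1/(-7/9 + 271234) = 1/(2441099/9) = 9/2441099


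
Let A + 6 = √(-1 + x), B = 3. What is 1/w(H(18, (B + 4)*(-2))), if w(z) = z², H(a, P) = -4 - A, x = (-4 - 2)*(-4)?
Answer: (2 - √23)⁻² ≈ 0.12793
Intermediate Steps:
x = 24 (x = -6*(-4) = 24)
A = -6 + √23 (A = -6 + √(-1 + 24) = -6 + √23 ≈ -1.2042)
H(a, P) = 2 - √23 (H(a, P) = -4 - (-6 + √23) = -4 + (6 - √23) = 2 - √23)
1/w(H(18, (B + 4)*(-2))) = 1/((2 - √23)²) = (2 - √23)⁻²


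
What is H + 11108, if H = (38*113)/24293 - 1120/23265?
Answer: 1255610972882/113035329 ≈ 11108.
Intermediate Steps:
H = 14538350/113035329 (H = 4294*(1/24293) - 1120*1/23265 = 4294/24293 - 224/4653 = 14538350/113035329 ≈ 0.12862)
H + 11108 = 14538350/113035329 + 11108 = 1255610972882/113035329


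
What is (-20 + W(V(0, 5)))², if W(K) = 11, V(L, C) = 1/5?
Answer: 81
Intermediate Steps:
V(L, C) = ⅕
(-20 + W(V(0, 5)))² = (-20 + 11)² = (-9)² = 81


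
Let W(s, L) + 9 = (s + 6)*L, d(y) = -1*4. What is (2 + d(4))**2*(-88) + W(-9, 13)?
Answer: -400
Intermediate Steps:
d(y) = -4
W(s, L) = -9 + L*(6 + s) (W(s, L) = -9 + (s + 6)*L = -9 + (6 + s)*L = -9 + L*(6 + s))
(2 + d(4))**2*(-88) + W(-9, 13) = (2 - 4)**2*(-88) + (-9 + 6*13 + 13*(-9)) = (-2)**2*(-88) + (-9 + 78 - 117) = 4*(-88) - 48 = -352 - 48 = -400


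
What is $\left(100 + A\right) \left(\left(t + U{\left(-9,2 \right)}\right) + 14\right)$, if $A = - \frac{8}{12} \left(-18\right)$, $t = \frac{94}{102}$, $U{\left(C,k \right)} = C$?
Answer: $\frac{33824}{51} \approx 663.22$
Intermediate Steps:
$t = \frac{47}{51}$ ($t = 94 \cdot \frac{1}{102} = \frac{47}{51} \approx 0.92157$)
$A = 12$ ($A = \left(-8\right) \frac{1}{12} \left(-18\right) = \left(- \frac{2}{3}\right) \left(-18\right) = 12$)
$\left(100 + A\right) \left(\left(t + U{\left(-9,2 \right)}\right) + 14\right) = \left(100 + 12\right) \left(\left(\frac{47}{51} - 9\right) + 14\right) = 112 \left(- \frac{412}{51} + 14\right) = 112 \cdot \frac{302}{51} = \frac{33824}{51}$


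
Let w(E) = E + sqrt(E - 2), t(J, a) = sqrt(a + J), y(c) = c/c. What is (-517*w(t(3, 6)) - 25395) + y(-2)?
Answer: -27462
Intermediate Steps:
y(c) = 1
t(J, a) = sqrt(J + a)
w(E) = E + sqrt(-2 + E)
(-517*w(t(3, 6)) - 25395) + y(-2) = (-517*(sqrt(3 + 6) + sqrt(-2 + sqrt(3 + 6))) - 25395) + 1 = (-517*(sqrt(9) + sqrt(-2 + sqrt(9))) - 25395) + 1 = (-517*(3 + sqrt(-2 + 3)) - 25395) + 1 = (-517*(3 + sqrt(1)) - 25395) + 1 = (-517*(3 + 1) - 25395) + 1 = (-517*4 - 25395) + 1 = (-2068 - 25395) + 1 = -27463 + 1 = -27462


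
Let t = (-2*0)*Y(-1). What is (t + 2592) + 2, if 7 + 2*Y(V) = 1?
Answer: 2594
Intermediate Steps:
Y(V) = -3 (Y(V) = -7/2 + (1/2)*1 = -7/2 + 1/2 = -3)
t = 0 (t = -2*0*(-3) = 0*(-3) = 0)
(t + 2592) + 2 = (0 + 2592) + 2 = 2592 + 2 = 2594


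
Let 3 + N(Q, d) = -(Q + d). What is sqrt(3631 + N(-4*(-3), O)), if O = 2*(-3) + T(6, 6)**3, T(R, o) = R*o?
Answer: I*sqrt(43034) ≈ 207.45*I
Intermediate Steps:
O = 46650 (O = 2*(-3) + (6*6)**3 = -6 + 36**3 = -6 + 46656 = 46650)
N(Q, d) = -3 - Q - d (N(Q, d) = -3 - (Q + d) = -3 + (-Q - d) = -3 - Q - d)
sqrt(3631 + N(-4*(-3), O)) = sqrt(3631 + (-3 - (-4)*(-3) - 1*46650)) = sqrt(3631 + (-3 - 1*12 - 46650)) = sqrt(3631 + (-3 - 12 - 46650)) = sqrt(3631 - 46665) = sqrt(-43034) = I*sqrt(43034)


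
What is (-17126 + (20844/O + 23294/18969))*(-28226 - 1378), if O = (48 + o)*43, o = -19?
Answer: 3993380668659152/7884781 ≈ 5.0647e+8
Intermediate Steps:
O = 1247 (O = (48 - 19)*43 = 29*43 = 1247)
(-17126 + (20844/O + 23294/18969))*(-28226 - 1378) = (-17126 + (20844/1247 + 23294/18969))*(-28226 - 1378) = (-17126 + (20844*(1/1247) + 23294*(1/18969)))*(-29604) = (-17126 + (20844/1247 + 23294/18969))*(-29604) = (-17126 + 424437454/23654343)*(-29604) = -404679840764/23654343*(-29604) = 3993380668659152/7884781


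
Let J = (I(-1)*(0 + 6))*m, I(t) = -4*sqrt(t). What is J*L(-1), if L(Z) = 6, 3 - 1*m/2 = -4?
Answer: -2016*I ≈ -2016.0*I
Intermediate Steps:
m = 14 (m = 6 - 2*(-4) = 6 + 8 = 14)
J = -336*I (J = ((-4*I)*(0 + 6))*14 = (-4*I*6)*14 = -24*I*14 = -336*I ≈ -336.0*I)
J*L(-1) = -336*I*6 = -2016*I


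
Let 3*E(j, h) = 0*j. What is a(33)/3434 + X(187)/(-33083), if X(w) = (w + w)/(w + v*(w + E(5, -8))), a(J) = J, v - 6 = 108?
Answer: 125543117/13064807530 ≈ 0.0096093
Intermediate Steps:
v = 114 (v = 6 + 108 = 114)
E(j, h) = 0 (E(j, h) = (0*j)/3 = (⅓)*0 = 0)
X(w) = 2/115 (X(w) = (w + w)/(w + 114*(w + 0)) = (2*w)/(w + 114*w) = (2*w)/((115*w)) = (2*w)*(1/(115*w)) = 2/115)
a(33)/3434 + X(187)/(-33083) = 33/3434 + (2/115)/(-33083) = 33*(1/3434) + (2/115)*(-1/33083) = 33/3434 - 2/3804545 = 125543117/13064807530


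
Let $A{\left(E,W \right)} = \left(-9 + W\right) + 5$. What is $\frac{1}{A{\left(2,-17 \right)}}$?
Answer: $- \frac{1}{21} \approx -0.047619$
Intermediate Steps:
$A{\left(E,W \right)} = -4 + W$
$\frac{1}{A{\left(2,-17 \right)}} = \frac{1}{-4 - 17} = \frac{1}{-21} = - \frac{1}{21}$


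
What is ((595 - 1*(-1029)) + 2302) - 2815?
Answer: 1111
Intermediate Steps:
((595 - 1*(-1029)) + 2302) - 2815 = ((595 + 1029) + 2302) - 2815 = (1624 + 2302) - 2815 = 3926 - 2815 = 1111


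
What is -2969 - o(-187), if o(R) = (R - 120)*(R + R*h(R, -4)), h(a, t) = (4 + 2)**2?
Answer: -2127102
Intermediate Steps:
h(a, t) = 36 (h(a, t) = 6**2 = 36)
o(R) = 37*R*(-120 + R) (o(R) = (R - 120)*(R + R*36) = (-120 + R)*(R + 36*R) = (-120 + R)*(37*R) = 37*R*(-120 + R))
-2969 - o(-187) = -2969 - 37*(-187)*(-120 - 187) = -2969 - 37*(-187)*(-307) = -2969 - 1*2124133 = -2969 - 2124133 = -2127102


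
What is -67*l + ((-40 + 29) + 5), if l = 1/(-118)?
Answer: -641/118 ≈ -5.4322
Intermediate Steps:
l = -1/118 ≈ -0.0084746
-67*l + ((-40 + 29) + 5) = -67*(-1/118) + ((-40 + 29) + 5) = 67/118 + (-11 + 5) = 67/118 - 6 = -641/118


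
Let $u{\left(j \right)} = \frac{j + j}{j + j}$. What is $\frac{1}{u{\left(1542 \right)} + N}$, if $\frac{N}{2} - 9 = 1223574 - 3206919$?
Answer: $- \frac{1}{3966671} \approx -2.521 \cdot 10^{-7}$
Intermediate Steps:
$u{\left(j \right)} = 1$ ($u{\left(j \right)} = \frac{2 j}{2 j} = 2 j \frac{1}{2 j} = 1$)
$N = -3966672$ ($N = 18 + 2 \left(1223574 - 3206919\right) = 18 + 2 \left(-1983345\right) = 18 - 3966690 = -3966672$)
$\frac{1}{u{\left(1542 \right)} + N} = \frac{1}{1 - 3966672} = \frac{1}{-3966671} = - \frac{1}{3966671}$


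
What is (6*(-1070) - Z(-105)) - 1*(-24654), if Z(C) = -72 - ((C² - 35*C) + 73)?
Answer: 33079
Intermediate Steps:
Z(C) = -145 - C² + 35*C (Z(C) = -72 - (73 + C² - 35*C) = -72 + (-73 - C² + 35*C) = -145 - C² + 35*C)
(6*(-1070) - Z(-105)) - 1*(-24654) = (6*(-1070) - (-145 - 1*(-105)² + 35*(-105))) - 1*(-24654) = (-6420 - (-145 - 1*11025 - 3675)) + 24654 = (-6420 - (-145 - 11025 - 3675)) + 24654 = (-6420 - 1*(-14845)) + 24654 = (-6420 + 14845) + 24654 = 8425 + 24654 = 33079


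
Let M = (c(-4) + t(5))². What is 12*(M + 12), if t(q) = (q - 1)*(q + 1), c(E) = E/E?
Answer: 7644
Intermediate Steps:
c(E) = 1
t(q) = (1 + q)*(-1 + q) (t(q) = (-1 + q)*(1 + q) = (1 + q)*(-1 + q))
M = 625 (M = (1 + (-1 + 5²))² = (1 + (-1 + 25))² = (1 + 24)² = 25² = 625)
12*(M + 12) = 12*(625 + 12) = 12*637 = 7644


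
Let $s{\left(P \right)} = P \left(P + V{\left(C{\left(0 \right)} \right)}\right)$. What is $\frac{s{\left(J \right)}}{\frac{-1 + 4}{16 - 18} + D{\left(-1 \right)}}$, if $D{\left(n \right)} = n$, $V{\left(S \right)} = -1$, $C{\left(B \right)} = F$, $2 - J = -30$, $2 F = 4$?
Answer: $- \frac{1984}{5} \approx -396.8$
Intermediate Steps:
$F = 2$ ($F = \frac{1}{2} \cdot 4 = 2$)
$J = 32$ ($J = 2 - -30 = 2 + 30 = 32$)
$C{\left(B \right)} = 2$
$s{\left(P \right)} = P \left(-1 + P\right)$ ($s{\left(P \right)} = P \left(P - 1\right) = P \left(-1 + P\right)$)
$\frac{s{\left(J \right)}}{\frac{-1 + 4}{16 - 18} + D{\left(-1 \right)}} = \frac{32 \left(-1 + 32\right)}{\frac{-1 + 4}{16 - 18} - 1} = \frac{32 \cdot 31}{\frac{3}{-2} - 1} = \frac{992}{3 \left(- \frac{1}{2}\right) - 1} = \frac{992}{- \frac{3}{2} - 1} = \frac{992}{- \frac{5}{2}} = 992 \left(- \frac{2}{5}\right) = - \frac{1984}{5}$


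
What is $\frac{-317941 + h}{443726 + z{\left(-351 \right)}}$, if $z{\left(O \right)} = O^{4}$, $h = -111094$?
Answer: $- \frac{429035}{15178930127} \approx -2.8265 \cdot 10^{-5}$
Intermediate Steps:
$\frac{-317941 + h}{443726 + z{\left(-351 \right)}} = \frac{-317941 - 111094}{443726 + \left(-351\right)^{4}} = - \frac{429035}{443726 + 15178486401} = - \frac{429035}{15178930127}$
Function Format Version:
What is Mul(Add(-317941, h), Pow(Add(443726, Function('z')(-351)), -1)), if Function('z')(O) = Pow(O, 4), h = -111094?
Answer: Rational(-429035, 15178930127) ≈ -2.8265e-5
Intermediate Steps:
Mul(Add(-317941, h), Pow(Add(443726, Function('z')(-351)), -1)) = Mul(Add(-317941, -111094), Pow(Add(443726, Pow(-351, 4)), -1)) = Mul(-429035, Pow(Add(443726, 15178486401), -1)) = Mul(-429035, Pow(15178930127, -1)) = Mul(-429035, Rational(1, 15178930127)) = Rational(-429035, 15178930127)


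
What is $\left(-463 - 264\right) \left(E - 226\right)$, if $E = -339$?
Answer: $410755$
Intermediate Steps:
$\left(-463 - 264\right) \left(E - 226\right) = \left(-463 - 264\right) \left(-339 - 226\right) = \left(-463 - 264\right) \left(-565\right) = \left(-727\right) \left(-565\right) = 410755$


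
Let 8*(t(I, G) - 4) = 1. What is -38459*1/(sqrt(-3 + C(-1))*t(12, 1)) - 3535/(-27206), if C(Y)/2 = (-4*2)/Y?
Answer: 3535/27206 - 307672*sqrt(13)/429 ≈ -2585.7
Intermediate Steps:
t(I, G) = 33/8 (t(I, G) = 4 + (1/8)*1 = 4 + 1/8 = 33/8)
C(Y) = -16/Y (C(Y) = 2*((-4*2)/Y) = 2*(-8/Y) = -16/Y)
-38459*1/(sqrt(-3 + C(-1))*t(12, 1)) - 3535/(-27206) = -38459*8/(33*sqrt(-3 - 16/(-1))) - 3535/(-27206) = -38459*8/(33*sqrt(-3 - 16*(-1))) - 3535*(-1/27206) = -38459*8/(33*sqrt(-3 + 16)) + 3535/27206 = -38459*8*sqrt(13)/429 + 3535/27206 = -307672*sqrt(13)/429 + 3535/27206 = 3535/27206 - 307672*sqrt(13)/429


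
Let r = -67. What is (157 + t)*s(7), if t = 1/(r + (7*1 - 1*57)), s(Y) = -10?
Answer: -183680/117 ≈ -1569.9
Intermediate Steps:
t = -1/117 (t = 1/(-67 + (7*1 - 1*57)) = 1/(-67 + (7 - 57)) = 1/(-67 - 50) = 1/(-117) = -1/117 ≈ -0.0085470)
(157 + t)*s(7) = (157 - 1/117)*(-10) = (18368/117)*(-10) = -183680/117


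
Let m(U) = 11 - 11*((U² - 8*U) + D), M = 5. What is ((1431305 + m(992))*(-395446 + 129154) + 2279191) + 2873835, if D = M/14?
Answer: 17347008350260/7 ≈ 2.4781e+12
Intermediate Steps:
D = 5/14 ≈ 0.35714
m(U) = 99/14 - 11*U² + 88*U (m(U) = 11 - 11*((U² - 8*U) + 5/14) = 11 - 11*(5/14 + U² - 8*U) = 11 + (-55/14 - 11*U² + 88*U) = 99/14 - 11*U² + 88*U)
((1431305 + m(992))*(-395446 + 129154) + 2279191) + 2873835 = ((1431305 + (99/14 - 11*992² + 88*992))*(-395446 + 129154) + 2279191) + 2873835 = ((1431305 + (99/14 - 11*984064 + 87296))*(-266292) + 2279191) + 2873835 = ((1431305 + (99/14 - 10824704 + 87296))*(-266292) + 2279191) + 2873835 = ((1431305 - 150323613/14)*(-266292) + 2279191) + 2873835 = (-130285343/14*(-266292) + 2279191) + 2873835 = (17346972279078/7 + 2279191) + 2873835 = 17346988233415/7 + 2873835 = 17347008350260/7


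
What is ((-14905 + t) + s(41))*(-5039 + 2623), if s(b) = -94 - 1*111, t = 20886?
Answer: -13954816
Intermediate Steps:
s(b) = -205 (s(b) = -94 - 111 = -205)
((-14905 + t) + s(41))*(-5039 + 2623) = ((-14905 + 20886) - 205)*(-5039 + 2623) = (5981 - 205)*(-2416) = 5776*(-2416) = -13954816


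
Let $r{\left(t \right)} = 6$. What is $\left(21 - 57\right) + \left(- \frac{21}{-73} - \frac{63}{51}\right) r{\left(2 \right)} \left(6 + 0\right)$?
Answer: $- \frac{87012}{1241} \approx -70.114$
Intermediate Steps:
$\left(21 - 57\right) + \left(- \frac{21}{-73} - \frac{63}{51}\right) r{\left(2 \right)} \left(6 + 0\right) = \left(21 - 57\right) + \left(- \frac{21}{-73} - \frac{63}{51}\right) 6 \left(6 + 0\right) = \left(21 - 57\right) + \left(\left(-21\right) \left(- \frac{1}{73}\right) - \frac{21}{17}\right) 6 \cdot 6 = -36 + \left(\frac{21}{73} - \frac{21}{17}\right) 36 = -36 - \frac{42336}{1241} = - \frac{87012}{1241}$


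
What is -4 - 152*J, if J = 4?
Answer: -612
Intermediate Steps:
-4 - 152*J = -4 - 152*4 = -4 - 19*32 = -4 - 608 = -612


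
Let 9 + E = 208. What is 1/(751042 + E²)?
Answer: 1/790643 ≈ 1.2648e-6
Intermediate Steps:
E = 199 (E = -9 + 208 = 199)
1/(751042 + E²) = 1/(751042 + 199²) = 1/(751042 + 39601) = 1/790643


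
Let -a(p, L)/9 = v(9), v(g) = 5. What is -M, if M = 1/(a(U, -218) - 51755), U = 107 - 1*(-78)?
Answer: 1/51800 ≈ 1.9305e-5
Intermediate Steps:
U = 185 (U = 107 + 78 = 185)
a(p, L) = -45 (a(p, L) = -9*5 = -45)
M = -1/51800 (M = 1/(-45 - 51755) = 1/(-51800) = -1/51800 ≈ -1.9305e-5)
-M = -1*(-1/51800) = 1/51800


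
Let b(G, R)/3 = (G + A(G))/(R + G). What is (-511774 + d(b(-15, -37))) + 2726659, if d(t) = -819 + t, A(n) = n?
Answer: 57565761/26 ≈ 2.2141e+6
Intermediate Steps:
b(G, R) = 6*G/(G + R) (b(G, R) = 3*((G + G)/(R + G)) = 3*((2*G)/(G + R)) = 3*(2*G/(G + R)) = 6*G/(G + R))
(-511774 + d(b(-15, -37))) + 2726659 = (-511774 + (-819 + 6*(-15)/(-15 - 37))) + 2726659 = (-511774 + (-819 + 6*(-15)/(-52))) + 2726659 = (-511774 + (-819 + 6*(-15)*(-1/52))) + 2726659 = (-511774 + (-819 + 45/26)) + 2726659 = (-511774 - 21249/26) + 2726659 = -13327373/26 + 2726659 = 57565761/26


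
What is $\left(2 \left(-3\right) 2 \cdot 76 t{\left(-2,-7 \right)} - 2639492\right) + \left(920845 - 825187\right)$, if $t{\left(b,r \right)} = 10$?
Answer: $-2552954$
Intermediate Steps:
$\left(2 \left(-3\right) 2 \cdot 76 t{\left(-2,-7 \right)} - 2639492\right) + \left(920845 - 825187\right) = \left(2 \left(-3\right) 2 \cdot 76 \cdot 10 - 2639492\right) + \left(920845 - 825187\right) = \left(\left(-6\right) 2 \cdot 76 \cdot 10 - 2639492\right) + 95658 = \left(\left(-12\right) 76 \cdot 10 - 2639492\right) + 95658 = \left(\left(-912\right) 10 - 2639492\right) + 95658 = \left(-9120 - 2639492\right) + 95658 = -2648612 + 95658 = -2552954$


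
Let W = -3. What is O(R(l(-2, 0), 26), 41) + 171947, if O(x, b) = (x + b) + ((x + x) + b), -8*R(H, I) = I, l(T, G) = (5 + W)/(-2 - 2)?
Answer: 688077/4 ≈ 1.7202e+5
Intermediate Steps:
l(T, G) = -½ (l(T, G) = (5 - 3)/(-2 - 2) = 2/(-4) = 2*(-¼) = -½)
R(H, I) = -I/8
O(x, b) = 2*b + 3*x (O(x, b) = (b + x) + (2*x + b) = (b + x) + (b + 2*x) = 2*b + 3*x)
O(R(l(-2, 0), 26), 41) + 171947 = (2*41 + 3*(-⅛*26)) + 171947 = (82 + 3*(-13/4)) + 171947 = (82 - 39/4) + 171947 = 289/4 + 171947 = 688077/4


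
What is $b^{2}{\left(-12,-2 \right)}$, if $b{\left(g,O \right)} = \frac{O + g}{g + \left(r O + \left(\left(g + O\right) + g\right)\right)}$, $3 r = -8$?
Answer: $\frac{9}{49} \approx 0.18367$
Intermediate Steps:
$r = - \frac{8}{3}$ ($r = \frac{1}{3} \left(-8\right) = - \frac{8}{3} \approx -2.6667$)
$b{\left(g,O \right)} = \frac{O + g}{3 g - \frac{5 O}{3}}$ ($b{\left(g,O \right)} = \frac{O + g}{g - \left(- 2 g + \frac{5 O}{3}\right)} = \frac{O + g}{3 g - \frac{5 O}{3}}$)
$b^{2}{\left(-12,-2 \right)} = \left(\frac{3 \left(-2 - 12\right)}{\left(-5\right) \left(-2\right) + 9 \left(-12\right)}\right)^{2} = \left(3 \frac{1}{10 - 108} \left(-14\right)\right)^{2} = \left(3 \frac{1}{-98} \left(-14\right)\right)^{2} = \left(3 \left(- \frac{1}{98}\right) \left(-14\right)\right)^{2} = \left(\frac{3}{7}\right)^{2} = \frac{9}{49}$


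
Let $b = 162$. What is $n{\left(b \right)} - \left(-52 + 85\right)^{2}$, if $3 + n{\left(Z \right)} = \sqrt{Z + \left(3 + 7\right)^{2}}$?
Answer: $-1092 + \sqrt{262} \approx -1075.8$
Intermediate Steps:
$n{\left(Z \right)} = -3 + \sqrt{100 + Z}$ ($n{\left(Z \right)} = -3 + \sqrt{Z + \left(3 + 7\right)^{2}} = -3 + \sqrt{Z + 10^{2}} = -3 + \sqrt{Z + 100} = -3 + \sqrt{100 + Z}$)
$n{\left(b \right)} - \left(-52 + 85\right)^{2} = \left(-3 + \sqrt{100 + 162}\right) - \left(-52 + 85\right)^{2} = \left(-3 + \sqrt{262}\right) - 33^{2} = \left(-3 + \sqrt{262}\right) - 1089 = -1092 + \sqrt{262}$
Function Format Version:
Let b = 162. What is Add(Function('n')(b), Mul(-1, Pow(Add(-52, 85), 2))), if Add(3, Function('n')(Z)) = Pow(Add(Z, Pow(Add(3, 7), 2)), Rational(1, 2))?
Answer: Add(-1092, Pow(262, Rational(1, 2))) ≈ -1075.8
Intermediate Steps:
Function('n')(Z) = Add(-3, Pow(Add(100, Z), Rational(1, 2))) (Function('n')(Z) = Add(-3, Pow(Add(Z, Pow(Add(3, 7), 2)), Rational(1, 2))) = Add(-3, Pow(Add(Z, Pow(10, 2)), Rational(1, 2))) = Add(-3, Pow(Add(Z, 100), Rational(1, 2))) = Add(-3, Pow(Add(100, Z), Rational(1, 2))))
Add(Function('n')(b), Mul(-1, Pow(Add(-52, 85), 2))) = Add(Add(-3, Pow(Add(100, 162), Rational(1, 2))), Mul(-1, Pow(Add(-52, 85), 2))) = Add(Add(-3, Pow(262, Rational(1, 2))), Mul(-1, Pow(33, 2))) = Add(Add(-3, Pow(262, Rational(1, 2))), Mul(-1, 1089)) = Add(Add(-3, Pow(262, Rational(1, 2))), -1089) = Add(-1092, Pow(262, Rational(1, 2)))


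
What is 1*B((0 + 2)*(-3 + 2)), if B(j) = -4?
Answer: -4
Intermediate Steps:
1*B((0 + 2)*(-3 + 2)) = 1*(-4) = -4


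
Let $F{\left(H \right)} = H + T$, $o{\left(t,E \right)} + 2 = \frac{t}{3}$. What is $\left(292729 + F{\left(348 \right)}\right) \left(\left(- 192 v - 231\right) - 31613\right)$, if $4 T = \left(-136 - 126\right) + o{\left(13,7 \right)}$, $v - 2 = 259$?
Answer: $- \frac{72042294905}{3} \approx -2.4014 \cdot 10^{10}$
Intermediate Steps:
$o{\left(t,E \right)} = -2 + \frac{t}{3}$
$v = 261$ ($v = 2 + 259 = 261$)
$T = - \frac{779}{12}$ ($T = \frac{\left(-136 - 126\right) + \left(-2 + \frac{1}{3} \cdot 13\right)}{4} = \frac{-262 + \left(-2 + \frac{13}{3}\right)}{4} = \frac{-262 + \frac{7}{3}}{4} = \frac{1}{4} \left(- \frac{779}{3}\right) = - \frac{779}{12} \approx -64.917$)
$F{\left(H \right)} = - \frac{779}{12} + H$ ($F{\left(H \right)} = H - \frac{779}{12} = - \frac{779}{12} + H$)
$\left(292729 + F{\left(348 \right)}\right) \left(\left(- 192 v - 231\right) - 31613\right) = \left(292729 + \left(- \frac{779}{12} + 348\right)\right) \left(\left(\left(-192\right) 261 - 231\right) - 31613\right) = \left(292729 + \frac{3397}{12}\right) \left(\left(-50112 - 231\right) - 31613\right) = \frac{3516145 \left(-50343 - 31613\right)}{12} = \frac{3516145}{12} \left(-81956\right) = - \frac{72042294905}{3}$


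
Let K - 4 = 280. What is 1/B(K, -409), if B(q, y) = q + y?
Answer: -1/125 ≈ -0.0080000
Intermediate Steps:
K = 284 (K = 4 + 280 = 284)
1/B(K, -409) = 1/(284 - 409) = 1/(-125) = -1/125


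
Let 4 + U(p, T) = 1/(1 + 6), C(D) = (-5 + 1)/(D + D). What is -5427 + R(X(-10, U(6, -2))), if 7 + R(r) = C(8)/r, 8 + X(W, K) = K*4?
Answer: -3564697/656 ≈ -5434.0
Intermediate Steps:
C(D) = -2/D (C(D) = -4*1/(2*D) = -2/D)
U(p, T) = -27/7 (U(p, T) = -4 + 1/(1 + 6) = -4 + 1/7 = -27/7)
X(W, K) = -8 + 4*K (X(W, K) = -8 + K*4 = -8 + 4*K)
R(r) = -7 - 1/(4*r) (R(r) = -7 + (-2/8)/r = -7 + (-2*1/8)/r = -7 - 1/(4*r))
-5427 + R(X(-10, U(6, -2))) = -5427 + (-7 - 1/(4*(-8 + 4*(-27/7)))) = -5427 + (-7 - 1/(4*(-8 - 108/7))) = -5427 + (-7 - 1/(4*(-164/7))) = -5427 + (-7 - 1/4*(-7/164)) = -5427 + (-7 + 7/656) = -5427 - 4585/656 = -3564697/656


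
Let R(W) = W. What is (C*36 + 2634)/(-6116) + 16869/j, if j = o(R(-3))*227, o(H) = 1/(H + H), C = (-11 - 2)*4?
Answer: -309598899/694166 ≈ -446.00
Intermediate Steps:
C = -52 (C = -13*4 = -52)
o(H) = 1/(2*H)
j = -227/6 (j = ((½)/(-3))*227 = ((½)*(-⅓))*227 = -⅙*227 = -227/6 ≈ -37.833)
(C*36 + 2634)/(-6116) + 16869/j = (-52*36 + 2634)/(-6116) + 16869/(-227/6) = (-1872 + 2634)*(-1/6116) + 16869*(-6/227) = 762*(-1/6116) - 101214/227 = -381/3058 - 101214/227 = -309598899/694166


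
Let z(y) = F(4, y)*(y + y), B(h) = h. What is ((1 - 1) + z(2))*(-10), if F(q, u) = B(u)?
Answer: -80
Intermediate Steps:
F(q, u) = u
z(y) = 2*y² (z(y) = y*(y + y) = y*(2*y) = 2*y²)
((1 - 1) + z(2))*(-10) = ((1 - 1) + 2*2²)*(-10) = (0 + 2*4)*(-10) = (0 + 8)*(-10) = 8*(-10) = -80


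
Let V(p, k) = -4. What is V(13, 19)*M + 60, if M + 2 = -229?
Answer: 984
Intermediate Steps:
M = -231 (M = -2 - 229 = -231)
V(13, 19)*M + 60 = -4*(-231) + 60 = 924 + 60 = 984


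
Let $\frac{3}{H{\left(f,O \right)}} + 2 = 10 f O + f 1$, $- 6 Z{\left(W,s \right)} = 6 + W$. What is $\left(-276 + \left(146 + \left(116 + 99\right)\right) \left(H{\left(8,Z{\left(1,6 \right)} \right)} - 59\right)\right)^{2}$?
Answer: $\frac{31989193498201}{68644} \approx 4.6602 \cdot 10^{8}$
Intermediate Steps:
$Z{\left(W,s \right)} = -1 - \frac{W}{6}$ ($Z{\left(W,s \right)} = - \frac{6 + W}{6} = -1 - \frac{W}{6}$)
$H{\left(f,O \right)} = \frac{3}{-2 + f + 10 O f}$ ($H{\left(f,O \right)} = \frac{3}{-2 + \left(10 f O + f 1\right)} = \frac{3}{-2 + \left(10 O f + f\right)} = \frac{3}{-2 + \left(f + 10 O f\right)} = \frac{3}{-2 + f + 10 O f}$)
$\left(-276 + \left(146 + \left(116 + 99\right)\right) \left(H{\left(8,Z{\left(1,6 \right)} \right)} - 59\right)\right)^{2} = \left(-276 + \left(146 + \left(116 + 99\right)\right) \left(\frac{3}{-2 + 8 + 10 \left(-1 - \frac{1}{6}\right) 8} - 59\right)\right)^{2} = \left(-276 + \left(146 + 215\right) \left(\frac{3}{-2 + 8 + 10 \left(-1 - \frac{1}{6}\right) 8} - 59\right)\right)^{2} = \left(-276 + 361 \left(\frac{3}{-2 + 8 + 10 \left(- \frac{7}{6}\right) 8} - 59\right)\right)^{2} = \left(-276 + 361 \left(\frac{3}{-2 + 8 - \frac{280}{3}} - 59\right)\right)^{2} = \left(-276 + 361 \left(\frac{3}{- \frac{262}{3}} - 59\right)\right)^{2} = \left(-276 + 361 \left(3 \left(- \frac{3}{262}\right) - 59\right)\right)^{2} = \left(-276 + 361 \left(- \frac{9}{262} - 59\right)\right)^{2} = \left(-276 + 361 \left(- \frac{15467}{262}\right)\right)^{2} = \left(-276 - \frac{5583587}{262}\right)^{2} = \left(- \frac{5655899}{262}\right)^{2} = \frac{31989193498201}{68644}$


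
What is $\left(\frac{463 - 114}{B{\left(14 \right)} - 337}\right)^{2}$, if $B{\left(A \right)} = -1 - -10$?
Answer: $\frac{121801}{107584} \approx 1.1321$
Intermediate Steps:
$B{\left(A \right)} = 9$ ($B{\left(A \right)} = -1 + 10 = 9$)
$\left(\frac{463 - 114}{B{\left(14 \right)} - 337}\right)^{2} = \left(\frac{463 - 114}{9 - 337}\right)^{2} = \left(\frac{349}{-328}\right)^{2} = \left(349 \left(- \frac{1}{328}\right)\right)^{2} = \left(- \frac{349}{328}\right)^{2} = \frac{121801}{107584}$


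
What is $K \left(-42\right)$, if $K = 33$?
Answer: $-1386$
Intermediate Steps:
$K \left(-42\right) = 33 \left(-42\right) = -1386$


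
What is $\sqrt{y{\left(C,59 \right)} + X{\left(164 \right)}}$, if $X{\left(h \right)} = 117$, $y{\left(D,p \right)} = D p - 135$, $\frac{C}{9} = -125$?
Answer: $3 i \sqrt{7377} \approx 257.67 i$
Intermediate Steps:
$C = -1125$ ($C = 9 \left(-125\right) = -1125$)
$y{\left(D,p \right)} = -135 + D p$
$\sqrt{y{\left(C,59 \right)} + X{\left(164 \right)}} = \sqrt{\left(-135 - 66375\right) + 117} = \sqrt{-66510 + 117} = \sqrt{-66393} = 3 i \sqrt{7377}$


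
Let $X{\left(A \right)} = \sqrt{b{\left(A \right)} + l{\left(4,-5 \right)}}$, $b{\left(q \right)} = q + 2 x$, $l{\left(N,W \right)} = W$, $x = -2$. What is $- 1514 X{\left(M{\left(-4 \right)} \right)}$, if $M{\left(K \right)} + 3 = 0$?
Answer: $- 3028 i \sqrt{3} \approx - 5244.6 i$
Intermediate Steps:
$M{\left(K \right)} = -3$ ($M{\left(K \right)} = -3 + 0 = -3$)
$b{\left(q \right)} = -4 + q$ ($b{\left(q \right)} = q + 2 \left(-2\right) = q - 4 = -4 + q$)
$X{\left(A \right)} = \sqrt{-9 + A}$ ($X{\left(A \right)} = \sqrt{\left(-4 + A\right) - 5} = \sqrt{-9 + A}$)
$- 1514 X{\left(M{\left(-4 \right)} \right)} = - 1514 \sqrt{-9 - 3} = - 1514 \sqrt{-12} = - 1514 \cdot 2 i \sqrt{3} = - 3028 i \sqrt{3}$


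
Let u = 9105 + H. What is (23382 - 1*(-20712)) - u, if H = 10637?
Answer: 24352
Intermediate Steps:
u = 19742 (u = 9105 + 10637 = 19742)
(23382 - 1*(-20712)) - u = (23382 - 1*(-20712)) - 1*19742 = (23382 + 20712) - 19742 = 44094 - 19742 = 24352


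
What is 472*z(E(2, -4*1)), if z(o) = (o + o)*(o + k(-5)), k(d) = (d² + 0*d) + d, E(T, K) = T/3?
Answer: 117056/9 ≈ 13006.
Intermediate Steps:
E(T, K) = T/3 (E(T, K) = T*(⅓) = T/3)
k(d) = d + d² (k(d) = (d² + 0) + d = d² + d = d + d²)
z(o) = 2*o*(20 + o) (z(o) = (o + o)*(o - 5*(1 - 5)) = (2*o)*(o - 5*(-4)) = (2*o)*(o + 20) = (2*o)*(20 + o) = 2*o*(20 + o))
472*z(E(2, -4*1)) = 472*(2*((⅓)*2)*(20 + (⅓)*2)) = 472*(2*(⅔)*(20 + ⅔)) = 472*(2*(⅔)*(62/3)) = 472*(248/9) = 117056/9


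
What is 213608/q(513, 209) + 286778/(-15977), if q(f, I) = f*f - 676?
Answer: -71864402538/4193850661 ≈ -17.136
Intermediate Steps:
q(f, I) = -676 + f² (q(f, I) = f² - 676 = -676 + f²)
213608/q(513, 209) + 286778/(-15977) = 213608/(-676 + 513²) + 286778/(-15977) = 213608/(-676 + 263169) + 286778*(-1/15977) = 213608/262493 - 286778/15977 = -71864402538/4193850661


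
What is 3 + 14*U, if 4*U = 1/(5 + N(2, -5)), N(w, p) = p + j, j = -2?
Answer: 5/4 ≈ 1.2500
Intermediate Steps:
N(w, p) = -2 + p (N(w, p) = p - 2 = -2 + p)
U = -1/8 (U = 1/(4*(5 + (-2 - 5))) = 1/(4*(5 - 7)) = (1/4)/(-2) = (1/4)*(-1/2) = -1/8 ≈ -0.12500)
3 + 14*U = 3 + 14*(-1/8) = 3 - 7/4 = 5/4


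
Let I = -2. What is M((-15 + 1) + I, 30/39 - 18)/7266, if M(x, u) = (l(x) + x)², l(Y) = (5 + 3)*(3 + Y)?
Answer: 2400/1211 ≈ 1.9818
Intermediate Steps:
l(Y) = 24 + 8*Y (l(Y) = 8*(3 + Y) = 24 + 8*Y)
M(x, u) = (24 + 9*x)² (M(x, u) = ((24 + 8*x) + x)² = (24 + 9*x)²)
M((-15 + 1) + I, 30/39 - 18)/7266 = (9*(8 + 3*((-15 + 1) - 2))²)/7266 = (9*(8 + 3*(-14 - 2))²)*(1/7266) = (9*(8 + 3*(-16))²)*(1/7266) = (9*(8 - 48)²)*(1/7266) = (9*(-40)²)*(1/7266) = (9*1600)*(1/7266) = 14400*(1/7266) = 2400/1211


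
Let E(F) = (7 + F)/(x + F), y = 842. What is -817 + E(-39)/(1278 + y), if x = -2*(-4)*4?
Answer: -1515531/1855 ≈ -817.00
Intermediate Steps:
x = 32 (x = 8*4 = 32)
E(F) = (7 + F)/(32 + F)
-817 + E(-39)/(1278 + y) = -817 + ((7 - 39)/(32 - 39))/(1278 + 842) = -817 + (-32/(-7))/2120 = -817 - ⅐*(-32)*(1/2120) = -817 + (32/7)*(1/2120) = -817 + 4/1855 = -1515531/1855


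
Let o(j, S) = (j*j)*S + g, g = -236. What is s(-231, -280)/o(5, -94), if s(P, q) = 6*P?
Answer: 231/431 ≈ 0.53596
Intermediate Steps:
o(j, S) = -236 + S*j² (o(j, S) = (j*j)*S - 236 = j²*S - 236 = S*j² - 236 = -236 + S*j²)
s(-231, -280)/o(5, -94) = (6*(-231))/(-236 - 94*5²) = -1386/(-236 - 94*25) = -1386/(-236 - 2350) = -1386/(-2586) = -1386*(-1/2586) = 231/431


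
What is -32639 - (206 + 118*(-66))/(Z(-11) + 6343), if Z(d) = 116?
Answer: -210807719/6459 ≈ -32638.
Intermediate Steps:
-32639 - (206 + 118*(-66))/(Z(-11) + 6343) = -32639 - (206 + 118*(-66))/(116 + 6343) = -32639 - (206 - 7788)/6459 = -32639 - (-7582)/6459 = -32639 - 1*(-7582/6459) = -32639 + 7582/6459 = -210807719/6459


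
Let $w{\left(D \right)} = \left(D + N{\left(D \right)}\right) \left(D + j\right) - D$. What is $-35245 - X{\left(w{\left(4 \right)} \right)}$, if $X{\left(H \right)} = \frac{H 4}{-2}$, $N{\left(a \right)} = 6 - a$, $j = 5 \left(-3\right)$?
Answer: $-35385$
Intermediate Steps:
$j = -15$
$w{\left(D \right)} = -90 + 5 D$ ($w{\left(D \right)} = \left(D - \left(-6 + D\right)\right) \left(D - 15\right) - D = 6 \left(-15 + D\right) - D = \left(-90 + 6 D\right) - D = -90 + 5 D$)
$X{\left(H \right)} = - 2 H$ ($X{\left(H \right)} = 4 H \left(- \frac{1}{2}\right) = - 2 H$)
$-35245 - X{\left(w{\left(4 \right)} \right)} = -35245 - - 2 \left(-90 + 5 \cdot 4\right) = -35245 - - 2 \left(-90 + 20\right) = -35245 - \left(-2\right) \left(-70\right) = -35245 - 140 = -35385$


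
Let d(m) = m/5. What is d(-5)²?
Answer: 1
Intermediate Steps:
d(m) = m/5 (d(m) = m*(⅕) = m/5)
d(-5)² = ((⅕)*(-5))² = (-1)² = 1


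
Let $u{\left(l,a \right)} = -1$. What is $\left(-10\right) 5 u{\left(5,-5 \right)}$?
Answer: $50$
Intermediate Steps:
$\left(-10\right) 5 u{\left(5,-5 \right)} = \left(-10\right) 5 \left(-1\right) = \left(-50\right) \left(-1\right) = 50$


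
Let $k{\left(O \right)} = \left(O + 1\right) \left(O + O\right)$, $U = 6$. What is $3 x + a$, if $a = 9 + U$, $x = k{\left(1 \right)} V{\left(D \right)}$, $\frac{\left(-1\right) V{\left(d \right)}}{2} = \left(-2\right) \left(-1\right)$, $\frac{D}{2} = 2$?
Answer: $-33$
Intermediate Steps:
$D = 4$ ($D = 2 \cdot 2 = 4$)
$V{\left(d \right)} = -4$ ($V{\left(d \right)} = - 2 \left(\left(-2\right) \left(-1\right)\right) = \left(-2\right) 2 = -4$)
$k{\left(O \right)} = 2 O \left(1 + O\right)$ ($k{\left(O \right)} = \left(1 + O\right) 2 O = 2 O \left(1 + O\right)$)
$x = -16$ ($x = 2 \cdot 1 \left(1 + 1\right) \left(-4\right) = 2 \cdot 1 \cdot 2 \left(-4\right) = 4 \left(-4\right) = -16$)
$a = 15$ ($a = 9 + 6 = 15$)
$3 x + a = 3 \left(-16\right) + 15 = -48 + 15 = -33$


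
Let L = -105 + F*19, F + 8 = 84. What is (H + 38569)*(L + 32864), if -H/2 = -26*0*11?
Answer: 1319175507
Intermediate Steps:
F = 76 (F = -8 + 84 = 76)
L = 1339 (L = -105 + 76*19 = -105 + 1444 = 1339)
H = 0 (H = -2*(-26*0)*11 = -0*11 = -2*0 = 0)
(H + 38569)*(L + 32864) = (0 + 38569)*(1339 + 32864) = 38569*34203 = 1319175507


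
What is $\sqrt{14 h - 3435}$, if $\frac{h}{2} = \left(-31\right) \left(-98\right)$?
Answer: $\sqrt{81629} \approx 285.71$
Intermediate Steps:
$h = 6076$ ($h = 2 \left(\left(-31\right) \left(-98\right)\right) = 2 \cdot 3038 = 6076$)
$\sqrt{14 h - 3435} = \sqrt{14 \cdot 6076 - 3435} = \sqrt{85064 + \left(\left(-998 + 4842\right) - 7279\right)} = \sqrt{85064 + \left(3844 - 7279\right)} = \sqrt{85064 - 3435} = \sqrt{81629}$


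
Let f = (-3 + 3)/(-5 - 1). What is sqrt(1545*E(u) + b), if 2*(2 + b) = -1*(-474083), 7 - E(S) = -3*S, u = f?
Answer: sqrt(991418)/2 ≈ 497.85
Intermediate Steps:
f = 0 (f = 0/(-6) = 0*(-1/6) = 0)
u = 0
E(S) = 7 + 3*S (E(S) = 7 - (-3)*S = 7 + 3*S)
b = 474079/2 (b = -2 + (-1*(-474083))/2 = -2 + (1/2)*474083 = -2 + 474083/2 = 474079/2 ≈ 2.3704e+5)
sqrt(1545*E(u) + b) = sqrt(1545*(7 + 3*0) + 474079/2) = sqrt(1545*(7 + 0) + 474079/2) = sqrt(1545*7 + 474079/2) = sqrt(10815 + 474079/2) = sqrt(495709/2) = sqrt(991418)/2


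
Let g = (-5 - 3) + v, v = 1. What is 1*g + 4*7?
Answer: 21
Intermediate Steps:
g = -7 (g = (-5 - 3) + 1 = -8 + 1 = -7)
1*g + 4*7 = 1*(-7) + 4*7 = -7 + 28 = 21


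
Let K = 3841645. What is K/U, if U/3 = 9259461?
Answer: 3841645/27778383 ≈ 0.13830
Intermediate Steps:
U = 27778383 (U = 3*9259461 = 27778383)
K/U = 3841645/27778383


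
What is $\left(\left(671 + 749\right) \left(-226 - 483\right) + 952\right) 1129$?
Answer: $-1135579812$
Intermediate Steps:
$\left(\left(671 + 749\right) \left(-226 - 483\right) + 952\right) 1129 = \left(1420 \left(-709\right) + 952\right) 1129 = \left(-1006780 + 952\right) 1129 = \left(-1005828\right) 1129 = -1135579812$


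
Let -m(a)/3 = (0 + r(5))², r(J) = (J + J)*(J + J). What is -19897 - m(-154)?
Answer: 10103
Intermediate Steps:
r(J) = 4*J² (r(J) = (2*J)*(2*J) = 4*J²)
m(a) = -30000 (m(a) = -3*(0 + 4*5²)² = -3*(0 + 4*25)² = -3*(0 + 100)² = -3*100² = -3*10000 = -30000)
-19897 - m(-154) = -19897 - 1*(-30000) = -19897 + 30000 = 10103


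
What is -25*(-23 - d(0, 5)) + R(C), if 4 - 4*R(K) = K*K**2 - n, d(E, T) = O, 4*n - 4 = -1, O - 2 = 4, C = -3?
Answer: 11727/16 ≈ 732.94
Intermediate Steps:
O = 6 (O = 2 + 4 = 6)
n = 3/4 (n = 1 + (1/4)*(-1) = 1 - 1/4 = 3/4 ≈ 0.75000)
d(E, T) = 6
R(K) = 19/16 - K**3/4 (R(K) = 1 - (K*K**2 - 1*3/4)/4 = 1 - (K**3 - 3/4)/4 = 1 - (-3/4 + K**3)/4 = 1 + (3/16 - K**3/4) = 19/16 - K**3/4)
-25*(-23 - d(0, 5)) + R(C) = -25*(-23 - 1*6) + (19/16 - 1/4*(-3)**3) = -25*(-23 - 6) + (19/16 - 1/4*(-27)) = -25*(-29) + (19/16 + 27/4) = 725 + 127/16 = 11727/16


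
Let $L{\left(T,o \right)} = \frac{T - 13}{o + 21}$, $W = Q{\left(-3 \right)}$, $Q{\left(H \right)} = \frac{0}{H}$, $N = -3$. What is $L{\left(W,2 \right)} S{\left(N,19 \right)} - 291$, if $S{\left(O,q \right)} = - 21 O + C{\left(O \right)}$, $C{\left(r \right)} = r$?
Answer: $- \frac{7473}{23} \approx -324.91$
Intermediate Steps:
$Q{\left(H \right)} = 0$
$S{\left(O,q \right)} = - 20 O$ ($S{\left(O,q \right)} = - 21 O + O = - 20 O$)
$W = 0$
$L{\left(T,o \right)} = \frac{-13 + T}{21 + o}$
$L{\left(W,2 \right)} S{\left(N,19 \right)} - 291 = \frac{-13 + 0}{21 + 2} \left(\left(-20\right) \left(-3\right)\right) - 291 = \frac{1}{23} \left(-13\right) 60 - 291 = \left(- \frac{13}{23}\right) 60 - 291 = - \frac{780}{23} - 291 = - \frac{7473}{23}$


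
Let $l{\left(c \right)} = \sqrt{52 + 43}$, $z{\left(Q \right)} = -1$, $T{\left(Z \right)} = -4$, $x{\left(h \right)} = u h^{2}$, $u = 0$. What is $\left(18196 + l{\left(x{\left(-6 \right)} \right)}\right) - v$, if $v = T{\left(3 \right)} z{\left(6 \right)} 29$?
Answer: $18080 + \sqrt{95} \approx 18090.0$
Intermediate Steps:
$x{\left(h \right)} = 0$ ($x{\left(h \right)} = 0 h^{2} = 0$)
$v = 116$ ($v = \left(-4\right) \left(-1\right) 29 = 4 \cdot 29 = 116$)
$l{\left(c \right)} = \sqrt{95}$
$\left(18196 + l{\left(x{\left(-6 \right)} \right)}\right) - v = \left(18196 + \sqrt{95}\right) - 116 = 18080 + \sqrt{95}$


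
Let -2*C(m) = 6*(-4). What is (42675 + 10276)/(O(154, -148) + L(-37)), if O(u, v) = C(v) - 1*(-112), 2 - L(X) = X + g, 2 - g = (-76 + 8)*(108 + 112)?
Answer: -52951/14799 ≈ -3.5780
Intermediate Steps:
C(m) = 12 (C(m) = -3*(-4) = -1/2*(-24) = 12)
g = 14962 (g = 2 - (-76 + 8)*(108 + 112) = 2 - (-68)*220 = 2 - 1*(-14960) = 2 + 14960 = 14962)
L(X) = -14960 - X (L(X) = 2 - (X + 14962) = 2 - (14962 + X) = 2 + (-14962 - X) = -14960 - X)
O(u, v) = 124 (O(u, v) = 12 - 1*(-112) = 12 + 112 = 124)
(42675 + 10276)/(O(154, -148) + L(-37)) = (42675 + 10276)/(124 + (-14960 - 1*(-37))) = 52951/(124 + (-14960 + 37)) = 52951/(124 - 14923) = 52951/(-14799) = 52951*(-1/14799) = -52951/14799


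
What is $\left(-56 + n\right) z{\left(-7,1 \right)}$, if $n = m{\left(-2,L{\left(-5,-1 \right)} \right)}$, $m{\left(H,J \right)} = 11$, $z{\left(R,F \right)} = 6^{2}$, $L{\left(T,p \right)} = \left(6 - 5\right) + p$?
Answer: $-1620$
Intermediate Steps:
$L{\left(T,p \right)} = 1 + p$
$z{\left(R,F \right)} = 36$
$n = 11$
$\left(-56 + n\right) z{\left(-7,1 \right)} = \left(-56 + 11\right) 36 = \left(-45\right) 36 = -1620$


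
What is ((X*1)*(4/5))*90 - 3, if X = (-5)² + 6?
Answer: 2229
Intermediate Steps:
X = 31 (X = 25 + 6 = 31)
((X*1)*(4/5))*90 - 3 = ((31*1)*(4/5))*90 - 3 = (31*(4*(⅕)))*90 - 3 = (31*(⅘))*90 - 3 = (124/5)*90 - 3 = 2232 - 3 = 2229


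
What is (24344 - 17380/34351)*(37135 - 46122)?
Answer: -7515139372268/34351 ≈ -2.1878e+8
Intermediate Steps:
(24344 - 17380/34351)*(37135 - 46122) = (24344 - 17380*1/34351)*(-8987) = (24344 - 17380/34351)*(-8987) = (836223364/34351)*(-8987) = -7515139372268/34351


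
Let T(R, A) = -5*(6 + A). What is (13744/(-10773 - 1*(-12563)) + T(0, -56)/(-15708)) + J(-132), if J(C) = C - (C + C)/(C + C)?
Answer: -881040077/7029330 ≈ -125.34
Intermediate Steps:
T(R, A) = -30 - 5*A
J(C) = -1 + C (J(C) = C - 2*C/(2*C) = C - 2*C*1/(2*C) = C - 1*1 = C - 1 = -1 + C)
(13744/(-10773 - 1*(-12563)) + T(0, -56)/(-15708)) + J(-132) = (13744/(-10773 - 1*(-12563)) + (-30 - 5*(-56))/(-15708)) + (-1 - 132) = (13744/(-10773 + 12563) + (-30 + 280)*(-1/15708)) - 133 = (13744/1790 + 250*(-1/15708)) - 133 = (13744*(1/1790) - 125/7854) - 133 = (6872/895 - 125/7854) - 133 = 53860813/7029330 - 133 = -881040077/7029330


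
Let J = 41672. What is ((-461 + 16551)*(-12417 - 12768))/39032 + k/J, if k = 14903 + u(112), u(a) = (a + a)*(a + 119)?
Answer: -2110500449137/203317688 ≈ -10380.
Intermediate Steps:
u(a) = 2*a*(119 + a) (u(a) = (2*a)*(119 + a) = 2*a*(119 + a))
k = 66647 (k = 14903 + 2*112*(119 + 112) = 14903 + 2*112*231 = 14903 + 51744 = 66647)
((-461 + 16551)*(-12417 - 12768))/39032 + k/J = ((-461 + 16551)*(-12417 - 12768))/39032 + 66647/41672 = (16090*(-25185))*(1/39032) + 66647*(1/41672) = -405226650*1/39032 + 66647/41672 = -202613325/19516 + 66647/41672 = -2110500449137/203317688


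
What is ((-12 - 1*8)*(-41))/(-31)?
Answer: -820/31 ≈ -26.452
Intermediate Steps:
((-12 - 1*8)*(-41))/(-31) = ((-12 - 8)*(-41))*(-1/31) = -20*(-41)*(-1/31) = 820*(-1/31) = -820/31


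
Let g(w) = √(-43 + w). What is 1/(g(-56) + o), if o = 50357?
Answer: 50357/2535827548 - 3*I*√11/2535827548 ≈ 1.9858e-5 - 3.9237e-9*I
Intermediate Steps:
1/(g(-56) + o) = 1/(√(-43 - 56) + 50357) = 1/(√(-99) + 50357) = 1/(3*I*√11 + 50357) = 1/(50357 + 3*I*√11)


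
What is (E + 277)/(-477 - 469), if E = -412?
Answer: 135/946 ≈ 0.14271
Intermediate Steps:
(E + 277)/(-477 - 469) = (-412 + 277)/(-477 - 469) = -135/(-946) = -135*(-1/946) = 135/946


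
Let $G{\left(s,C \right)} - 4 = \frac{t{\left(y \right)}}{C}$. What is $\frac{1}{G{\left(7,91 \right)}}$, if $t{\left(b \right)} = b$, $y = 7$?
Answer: $\frac{13}{53} \approx 0.24528$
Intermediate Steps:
$G{\left(s,C \right)} = 4 + \frac{7}{C}$
$\frac{1}{G{\left(7,91 \right)}} = \frac{1}{4 + \frac{7}{91}} = \frac{1}{4 + 7 \cdot \frac{1}{91}} = \frac{1}{4 + \frac{1}{13}} = \frac{1}{\frac{53}{13}} = \frac{13}{53}$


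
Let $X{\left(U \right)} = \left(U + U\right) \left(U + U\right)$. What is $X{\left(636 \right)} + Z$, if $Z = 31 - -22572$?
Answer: $1640587$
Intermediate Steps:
$X{\left(U \right)} = 4 U^{2}$ ($X{\left(U \right)} = 2 U 2 U = 4 U^{2}$)
$Z = 22603$ ($Z = 31 + 22572 = 22603$)
$X{\left(636 \right)} + Z = 4 \cdot 636^{2} + 22603 = 4 \cdot 404496 + 22603 = 1617984 + 22603 = 1640587$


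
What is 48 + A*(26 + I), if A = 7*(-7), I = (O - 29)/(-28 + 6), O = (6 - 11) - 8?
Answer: -14515/11 ≈ -1319.5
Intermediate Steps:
O = -13 (O = -5 - 8 = -13)
I = 21/11 (I = (-13 - 29)/(-28 + 6) = -42/(-22) = -42*(-1/22) = 21/11 ≈ 1.9091)
A = -49
48 + A*(26 + I) = 48 - 49*(26 + 21/11) = 48 - 49*307/11 = 48 - 15043/11 = -14515/11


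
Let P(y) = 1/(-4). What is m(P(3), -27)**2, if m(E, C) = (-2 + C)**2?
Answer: 707281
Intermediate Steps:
P(y) = -1/4
m(P(3), -27)**2 = ((-2 - 27)**2)**2 = ((-29)**2)**2 = 841**2 = 707281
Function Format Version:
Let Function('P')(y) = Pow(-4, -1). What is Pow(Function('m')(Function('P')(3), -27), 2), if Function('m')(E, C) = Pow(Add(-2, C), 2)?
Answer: 707281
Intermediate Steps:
Function('P')(y) = Rational(-1, 4)
Pow(Function('m')(Function('P')(3), -27), 2) = Pow(Pow(Add(-2, -27), 2), 2) = Pow(Pow(-29, 2), 2) = Pow(841, 2) = 707281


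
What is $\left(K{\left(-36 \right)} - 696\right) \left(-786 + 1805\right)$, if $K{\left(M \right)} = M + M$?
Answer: $-782592$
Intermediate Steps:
$K{\left(M \right)} = 2 M$
$\left(K{\left(-36 \right)} - 696\right) \left(-786 + 1805\right) = \left(2 \left(-36\right) - 696\right) \left(-786 + 1805\right) = \left(-72 - 696\right) 1019 = \left(-768\right) 1019 = -782592$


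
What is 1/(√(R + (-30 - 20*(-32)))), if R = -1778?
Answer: -I*√73/292 ≈ -0.02926*I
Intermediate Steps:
1/(√(R + (-30 - 20*(-32)))) = 1/(√(-1778 + (-30 - 20*(-32)))) = 1/(√(-1778 + (-30 + 640))) = 1/(√(-1778 + 610)) = 1/(√(-1168)) = 1/(4*I*√73) = -I*√73/292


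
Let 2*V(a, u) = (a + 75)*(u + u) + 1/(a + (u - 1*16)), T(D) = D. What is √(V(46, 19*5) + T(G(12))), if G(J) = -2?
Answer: √28732510/50 ≈ 107.21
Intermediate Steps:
V(a, u) = 1/(2*(-16 + a + u)) + u*(75 + a) (V(a, u) = ((a + 75)*(u + u) + 1/(a + (u - 1*16)))/2 = ((75 + a)*(2*u) + 1/(a + (u - 16)))/2 = (2*u*(75 + a) + 1/(a + (-16 + u)))/2 = (2*u*(75 + a) + 1/(-16 + a + u))/2 = (1/(-16 + a + u) + 2*u*(75 + a))/2 = 1/(2*(-16 + a + u)) + u*(75 + a))
√(V(46, 19*5) + T(G(12))) = √((½ - 22800*5 + 75*(19*5)² + 46*(19*5)² + (19*5)*46² + 59*46*(19*5))/(-16 + 46 + 19*5) - 2) = √((½ - 1200*95 + 75*95² + 46*95² + 95*2116 + 59*46*95)/(-16 + 46 + 95) - 2) = √((½ - 114000 + 75*9025 + 46*9025 + 201020 + 257830)/125 - 2) = √((½ - 114000 + 676875 + 415150 + 201020 + 257830)/125 - 2) = √((1/125)*(2873751/2) - 2) = √(2873751/250 - 2) = √(2873251/250) = √28732510/50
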